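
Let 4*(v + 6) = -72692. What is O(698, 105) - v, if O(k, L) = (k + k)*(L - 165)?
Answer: -65581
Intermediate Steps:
v = -18179 (v = -6 + (¼)*(-72692) = -6 - 18173 = -18179)
O(k, L) = 2*k*(-165 + L) (O(k, L) = (2*k)*(-165 + L) = 2*k*(-165 + L))
O(698, 105) - v = 2*698*(-165 + 105) - 1*(-18179) = 2*698*(-60) + 18179 = -83760 + 18179 = -65581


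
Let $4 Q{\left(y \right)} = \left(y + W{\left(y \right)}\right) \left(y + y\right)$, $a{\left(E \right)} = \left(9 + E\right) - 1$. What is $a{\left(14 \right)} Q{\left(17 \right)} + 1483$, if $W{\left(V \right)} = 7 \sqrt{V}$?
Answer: $4662 + 1309 \sqrt{17} \approx 10059.0$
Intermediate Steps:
$a{\left(E \right)} = 8 + E$
$Q{\left(y \right)} = \frac{y \left(y + 7 \sqrt{y}\right)}{2}$ ($Q{\left(y \right)} = \frac{\left(y + 7 \sqrt{y}\right) \left(y + y\right)}{4} = \frac{\left(y + 7 \sqrt{y}\right) 2 y}{4} = \frac{2 y \left(y + 7 \sqrt{y}\right)}{4} = \frac{y \left(y + 7 \sqrt{y}\right)}{2}$)
$a{\left(14 \right)} Q{\left(17 \right)} + 1483 = \left(8 + 14\right) \frac{1}{2} \cdot 17 \left(17 + 7 \sqrt{17}\right) + 1483 = 22 \left(\frac{289}{2} + \frac{119 \sqrt{17}}{2}\right) + 1483 = \left(3179 + 1309 \sqrt{17}\right) + 1483 = 4662 + 1309 \sqrt{17}$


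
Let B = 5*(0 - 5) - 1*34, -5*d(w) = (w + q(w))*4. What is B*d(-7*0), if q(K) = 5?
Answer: 236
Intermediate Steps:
d(w) = -4 - 4*w/5 (d(w) = -(w + 5)*4/5 = -(5 + w)*4/5 = -(20 + 4*w)/5 = -4 - 4*w/5)
B = -59 (B = 5*(-5) - 34 = -25 - 34 = -59)
B*d(-7*0) = -59*(-4 - (-28)*0/5) = -59*(-4 - ⅘*0) = -59*(-4 + 0) = -59*(-4) = 236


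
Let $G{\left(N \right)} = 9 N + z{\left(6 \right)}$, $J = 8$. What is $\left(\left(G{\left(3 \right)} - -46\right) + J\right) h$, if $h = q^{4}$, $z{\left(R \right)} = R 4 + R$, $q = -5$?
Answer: $69375$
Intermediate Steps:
$z{\left(R \right)} = 5 R$ ($z{\left(R \right)} = 4 R + R = 5 R$)
$G{\left(N \right)} = 30 + 9 N$ ($G{\left(N \right)} = 9 N + 5 \cdot 6 = 9 N + 30 = 30 + 9 N$)
$h = 625$ ($h = \left(-5\right)^{4} = 625$)
$\left(\left(G{\left(3 \right)} - -46\right) + J\right) h = \left(\left(\left(30 + 9 \cdot 3\right) - -46\right) + 8\right) 625 = \left(\left(\left(30 + 27\right) + 46\right) + 8\right) 625 = \left(\left(57 + 46\right) + 8\right) 625 = \left(103 + 8\right) 625 = 111 \cdot 625 = 69375$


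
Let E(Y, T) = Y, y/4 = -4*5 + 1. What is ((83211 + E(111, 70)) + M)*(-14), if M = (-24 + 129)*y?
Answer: -1054788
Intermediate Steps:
y = -76 (y = 4*(-4*5 + 1) = 4*(-20 + 1) = 4*(-19) = -76)
M = -7980 (M = (-24 + 129)*(-76) = 105*(-76) = -7980)
((83211 + E(111, 70)) + M)*(-14) = ((83211 + 111) - 7980)*(-14) = (83322 - 7980)*(-14) = 75342*(-14) = -1054788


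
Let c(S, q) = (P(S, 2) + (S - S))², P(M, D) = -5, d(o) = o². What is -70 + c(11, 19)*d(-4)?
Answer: 330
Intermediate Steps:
c(S, q) = 25 (c(S, q) = (-5 + (S - S))² = (-5 + 0)² = (-5)² = 25)
-70 + c(11, 19)*d(-4) = -70 + 25*(-4)² = -70 + 25*16 = -70 + 400 = 330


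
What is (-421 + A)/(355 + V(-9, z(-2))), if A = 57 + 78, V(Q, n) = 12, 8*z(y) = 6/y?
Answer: -286/367 ≈ -0.77929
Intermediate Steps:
z(y) = 3/(4*y) (z(y) = (6/y)/8 = 3/(4*y))
A = 135
(-421 + A)/(355 + V(-9, z(-2))) = (-421 + 135)/(355 + 12) = -286/367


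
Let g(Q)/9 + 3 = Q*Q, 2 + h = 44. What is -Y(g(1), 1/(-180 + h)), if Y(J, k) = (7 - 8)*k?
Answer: -1/138 ≈ -0.0072464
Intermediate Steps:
h = 42 (h = -2 + 44 = 42)
g(Q) = -27 + 9*Q**2 (g(Q) = -27 + 9*(Q*Q) = -27 + 9*Q**2)
Y(J, k) = -k
-Y(g(1), 1/(-180 + h)) = -(-1)/(-180 + 42) = -(-1)/(-138) = -(-1)*(-1)/138 = -1*1/138 = -1/138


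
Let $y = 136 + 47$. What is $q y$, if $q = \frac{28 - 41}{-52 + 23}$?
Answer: $\frac{2379}{29} \approx 82.034$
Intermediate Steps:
$q = \frac{13}{29}$ ($q = - \frac{13}{-29} = \left(-13\right) \left(- \frac{1}{29}\right) = \frac{13}{29} \approx 0.44828$)
$y = 183$
$q y = \frac{13}{29} \cdot 183 = \frac{2379}{29}$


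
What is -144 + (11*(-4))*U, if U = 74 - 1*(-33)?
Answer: -4852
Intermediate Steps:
U = 107 (U = 74 + 33 = 107)
-144 + (11*(-4))*U = -144 + (11*(-4))*107 = -144 - 44*107 = -144 - 4708 = -4852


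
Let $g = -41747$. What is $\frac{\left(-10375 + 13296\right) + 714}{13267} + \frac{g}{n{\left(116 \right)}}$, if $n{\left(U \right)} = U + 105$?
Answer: $- \frac{553054114}{2932007} \approx -188.63$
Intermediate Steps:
$n{\left(U \right)} = 105 + U$
$\frac{\left(-10375 + 13296\right) + 714}{13267} + \frac{g}{n{\left(116 \right)}} = \frac{\left(-10375 + 13296\right) + 714}{13267} - \frac{41747}{105 + 116} = \left(2921 + 714\right) \frac{1}{13267} - \frac{41747}{221} = 3635 \cdot \frac{1}{13267} - \frac{41747}{221} = \frac{3635}{13267} - \frac{41747}{221} = - \frac{553054114}{2932007}$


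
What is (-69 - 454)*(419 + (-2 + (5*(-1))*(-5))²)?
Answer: -495804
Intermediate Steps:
(-69 - 454)*(419 + (-2 + (5*(-1))*(-5))²) = -523*(419 + (-2 - 5*(-5))²) = -523*(419 + (-2 + 25)²) = -523*(419 + 23²) = -523*(419 + 529) = -523*948 = -495804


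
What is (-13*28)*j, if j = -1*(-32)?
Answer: -11648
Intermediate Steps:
j = 32
(-13*28)*j = -13*28*32 = -364*32 = -11648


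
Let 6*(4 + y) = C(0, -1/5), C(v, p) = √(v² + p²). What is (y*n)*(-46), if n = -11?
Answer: -30107/15 ≈ -2007.1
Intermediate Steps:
C(v, p) = √(p² + v²)
y = -119/30 (y = -4 + √((-1/5)² + 0²)/6 = -4 + √((-1*⅕)² + 0)/6 = -4 + √((-⅕)² + 0)/6 = -4 + √(1/25 + 0)/6 = -4 + √(1/25)/6 = -4 + (⅙)*(⅕) = -4 + 1/30 = -119/30 ≈ -3.9667)
(y*n)*(-46) = -119/30*(-11)*(-46) = (1309/30)*(-46) = -30107/15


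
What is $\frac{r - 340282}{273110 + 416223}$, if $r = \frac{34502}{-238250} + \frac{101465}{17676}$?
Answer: $- \frac{716504202197551}{1451496444115500} \approx -0.49363$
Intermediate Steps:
$r = \frac{11782089449}{2105653500}$ ($r = 34502 \left(- \frac{1}{238250}\right) + 101465 \cdot \frac{1}{17676} = - \frac{17251}{119125} + \frac{101465}{17676} = \frac{11782089449}{2105653500} \approx 5.5955$)
$\frac{r - 340282}{273110 + 416223} = \frac{\frac{11782089449}{2105653500} - 340282}{273110 + 416223} = - \frac{716504202197551}{2105653500 \cdot 689333} = \left(- \frac{716504202197551}{2105653500}\right) \frac{1}{689333} = - \frac{716504202197551}{1451496444115500}$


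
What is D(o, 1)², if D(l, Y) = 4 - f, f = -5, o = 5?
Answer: 81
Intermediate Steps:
D(l, Y) = 9 (D(l, Y) = 4 - 1*(-5) = 4 + 5 = 9)
D(o, 1)² = 9² = 81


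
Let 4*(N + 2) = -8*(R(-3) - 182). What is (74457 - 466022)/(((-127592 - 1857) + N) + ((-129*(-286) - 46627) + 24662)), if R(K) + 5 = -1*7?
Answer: 391565/114134 ≈ 3.4307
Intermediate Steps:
R(K) = -12 (R(K) = -5 - 1*7 = -5 - 7 = -12)
N = 386 (N = -2 + (-8*(-12 - 182))/4 = -2 + (-8*(-194))/4 = -2 + (¼)*1552 = -2 + 388 = 386)
(74457 - 466022)/(((-127592 - 1857) + N) + ((-129*(-286) - 46627) + 24662)) = (74457 - 466022)/(((-127592 - 1857) + 386) + ((-129*(-286) - 46627) + 24662)) = -391565/((-129449 + 386) + ((36894 - 46627) + 24662)) = -391565/(-129063 + (-9733 + 24662)) = -391565/(-129063 + 14929) = -391565/(-114134) = -391565*(-1/114134) = 391565/114134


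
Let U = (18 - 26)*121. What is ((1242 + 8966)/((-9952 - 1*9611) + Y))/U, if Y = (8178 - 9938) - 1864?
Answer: 116/255057 ≈ 0.00045480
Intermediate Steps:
Y = -3624 (Y = -1760 - 1864 = -3624)
U = -968 (U = -8*121 = -968)
((1242 + 8966)/((-9952 - 1*9611) + Y))/U = ((1242 + 8966)/((-9952 - 1*9611) - 3624))/(-968) = (10208/((-9952 - 9611) - 3624))*(-1/968) = (10208/(-19563 - 3624))*(-1/968) = (10208/(-23187))*(-1/968) = (10208*(-1/23187))*(-1/968) = -10208/23187*(-1/968) = 116/255057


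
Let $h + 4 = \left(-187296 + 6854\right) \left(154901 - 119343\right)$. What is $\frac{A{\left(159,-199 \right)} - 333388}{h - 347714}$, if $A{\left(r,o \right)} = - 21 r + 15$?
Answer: $\frac{168356}{3208252177} \approx 5.2476 \cdot 10^{-5}$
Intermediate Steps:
$A{\left(r,o \right)} = 15 - 21 r$
$h = -6416156640$ ($h = -4 + \left(-187296 + 6854\right) \left(154901 - 119343\right) = -4 - 6416156636 = -6416156640$)
$\frac{A{\left(159,-199 \right)} - 333388}{h - 347714} = \frac{\left(15 - 3339\right) - 333388}{-6416156640 - 347714} = \frac{\left(15 - 3339\right) - 333388}{-6416504354} = \left(-3324 - 333388\right) \left(- \frac{1}{6416504354}\right) = \left(-336712\right) \left(- \frac{1}{6416504354}\right) = \frac{168356}{3208252177}$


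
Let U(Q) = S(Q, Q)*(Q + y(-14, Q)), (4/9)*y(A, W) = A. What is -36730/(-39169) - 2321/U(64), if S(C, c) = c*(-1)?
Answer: 12869973/6267040 ≈ 2.0536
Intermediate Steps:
S(C, c) = -c
y(A, W) = 9*A/4
U(Q) = -Q*(-63/2 + Q) (U(Q) = (-Q)*(Q + (9/4)*(-14)) = (-Q)*(Q - 63/2) = (-Q)*(-63/2 + Q) = -Q*(-63/2 + Q))
-36730/(-39169) - 2321/U(64) = -36730/(-39169) - 2321*1/(32*(63 - 2*64)) = -36730*(-1/39169) - 2321*1/(32*(63 - 128)) = 36730/39169 - 2321/((½)*64*(-65)) = 36730/39169 - 2321/(-2080) = 36730/39169 - 2321*(-1/2080) = 36730/39169 + 2321/2080 = 12869973/6267040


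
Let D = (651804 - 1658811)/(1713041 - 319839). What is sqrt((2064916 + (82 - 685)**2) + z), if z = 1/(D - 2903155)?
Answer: 3*sqrt(4414371821730980932281862337299)/4044682359317 ≈ 1558.4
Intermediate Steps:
D = -1007007/1393202 ≈ -0.72280
z = -1393202/4044682359317 (z = 1/(-1007007/1393202 - 2903155) = 1/(-4044682359317/1393202) = -1393202/4044682359317 ≈ -3.4445e-7)
sqrt((2064916 + (82 - 685)**2) + z) = sqrt((2064916 + (82 - 685)**2) - 1393202/4044682359317) = sqrt((2064916 + (-603)**2) - 1393202/4044682359317) = sqrt((2064916 + 363609) - 1393202/4044682359317) = sqrt(2428525 - 1393202/4044682359317) = sqrt(9822612226658924223/4044682359317) = 3*sqrt(4414371821730980932281862337299)/4044682359317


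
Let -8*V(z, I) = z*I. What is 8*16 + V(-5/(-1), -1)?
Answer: 1029/8 ≈ 128.63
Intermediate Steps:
V(z, I) = -I*z/8 (V(z, I) = -z*I/8 = -I*z/8)
8*16 + V(-5/(-1), -1) = 8*16 - ⅛*(-1)*(-5/(-1)) = 128 - ⅛*(-1)*(-5*(-1)) = 128 - ⅛*(-1)*5 = 128 + 5/8 = 1029/8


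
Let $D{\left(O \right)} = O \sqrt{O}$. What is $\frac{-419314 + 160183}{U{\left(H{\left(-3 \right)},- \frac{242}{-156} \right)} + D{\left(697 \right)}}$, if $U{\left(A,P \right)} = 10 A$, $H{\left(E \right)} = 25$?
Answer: $\frac{21594250}{112848791} - \frac{60204769 \sqrt{697}}{112848791} \approx -13.893$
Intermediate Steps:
$D{\left(O \right)} = O^{\frac{3}{2}}$
$\frac{-419314 + 160183}{U{\left(H{\left(-3 \right)},- \frac{242}{-156} \right)} + D{\left(697 \right)}} = \frac{-419314 + 160183}{10 \cdot 25 + 697^{\frac{3}{2}}} = - \frac{259131}{250 + 697 \sqrt{697}}$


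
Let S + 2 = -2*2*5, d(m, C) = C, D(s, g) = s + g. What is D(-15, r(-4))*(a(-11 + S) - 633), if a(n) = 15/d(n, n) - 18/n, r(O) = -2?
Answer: 118354/11 ≈ 10759.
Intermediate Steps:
D(s, g) = g + s
S = -22 (S = -2 - 2*2*5 = -2 - 4*5 = -2 - 20 = -22)
a(n) = -3/n (a(n) = 15/n - 18/n = -3/n)
D(-15, r(-4))*(a(-11 + S) - 633) = (-2 - 15)*(-3/(-11 - 22) - 633) = -17*(-3/(-33) - 633) = -17*(-3*(-1/33) - 633) = -17*(1/11 - 633) = -17*(-6962/11) = 118354/11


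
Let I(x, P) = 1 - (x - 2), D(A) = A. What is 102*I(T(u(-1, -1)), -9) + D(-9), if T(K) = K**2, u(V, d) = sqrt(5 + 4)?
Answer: -621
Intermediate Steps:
u(V, d) = 3 (u(V, d) = sqrt(9) = 3)
I(x, P) = 3 - x (I(x, P) = 1 - (-2 + x) = 1 + (2 - x) = 3 - x)
102*I(T(u(-1, -1)), -9) + D(-9) = 102*(3 - 1*3**2) - 9 = 102*(3 - 1*9) - 9 = 102*(3 - 9) - 9 = 102*(-6) - 9 = -612 - 9 = -621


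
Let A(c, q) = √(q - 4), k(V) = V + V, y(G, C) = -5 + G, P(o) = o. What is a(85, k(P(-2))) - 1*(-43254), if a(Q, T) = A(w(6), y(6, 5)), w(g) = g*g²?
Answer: 43254 + I*√3 ≈ 43254.0 + 1.732*I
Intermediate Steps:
k(V) = 2*V
w(g) = g³
A(c, q) = √(-4 + q)
a(Q, T) = I*√3 (a(Q, T) = √(-4 + (-5 + 6)) = √(-4 + 1) = √(-3) = I*√3)
a(85, k(P(-2))) - 1*(-43254) = I*√3 - 1*(-43254) = I*√3 + 43254 = 43254 + I*√3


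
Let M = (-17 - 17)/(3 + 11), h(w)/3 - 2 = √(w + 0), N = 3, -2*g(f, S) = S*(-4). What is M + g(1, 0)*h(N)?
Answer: -17/7 ≈ -2.4286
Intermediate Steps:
g(f, S) = 2*S (g(f, S) = -S*(-4)/2 = -(-2)*S = 2*S)
h(w) = 6 + 3*√w (h(w) = 6 + 3*√(w + 0) = 6 + 3*√w)
M = -17/7 (M = -34/14 = -34*1/14 = -17/7 ≈ -2.4286)
M + g(1, 0)*h(N) = -17/7 + (2*0)*(6 + 3*√3) = -17/7 + 0*(6 + 3*√3) = -17/7 + 0 = -17/7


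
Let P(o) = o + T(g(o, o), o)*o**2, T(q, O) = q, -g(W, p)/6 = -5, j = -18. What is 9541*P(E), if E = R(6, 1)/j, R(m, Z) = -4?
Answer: 438886/27 ≈ 16255.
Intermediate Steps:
g(W, p) = 30 (g(W, p) = -6*(-5) = 30)
E = 2/9 (E = -4/(-18) = -4*(-1/18) = 2/9 ≈ 0.22222)
P(o) = o + 30*o**2
9541*P(E) = 9541*(2*(1 + 30*(2/9))/9) = 9541*(2*(1 + 20/3)/9) = 9541*((2/9)*(23/3)) = 9541*(46/27) = 438886/27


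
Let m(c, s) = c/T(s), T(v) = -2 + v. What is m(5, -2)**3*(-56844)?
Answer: 1776375/16 ≈ 1.1102e+5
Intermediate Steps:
m(c, s) = c/(-2 + s)
m(5, -2)**3*(-56844) = (5/(-2 - 2))**3*(-56844) = (5/(-4))**3*(-56844) = (5*(-1/4))**3*(-56844) = (-5/4)**3*(-56844) = -125/64*(-56844) = 1776375/16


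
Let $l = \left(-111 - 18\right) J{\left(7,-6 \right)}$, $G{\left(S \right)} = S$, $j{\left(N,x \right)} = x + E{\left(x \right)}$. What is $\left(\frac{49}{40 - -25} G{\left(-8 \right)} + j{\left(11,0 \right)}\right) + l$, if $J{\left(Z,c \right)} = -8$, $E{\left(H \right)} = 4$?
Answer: $\frac{66948}{65} \approx 1030.0$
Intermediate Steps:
$j{\left(N,x \right)} = 4 + x$ ($j{\left(N,x \right)} = x + 4 = 4 + x$)
$l = 1032$ ($l = \left(-111 - 18\right) \left(-8\right) = \left(-129\right) \left(-8\right) = 1032$)
$\left(\frac{49}{40 - -25} G{\left(-8 \right)} + j{\left(11,0 \right)}\right) + l = \left(\frac{49}{40 - -25} \left(-8\right) + \left(4 + 0\right)\right) + 1032 = \left(\frac{49}{40 + 25} \left(-8\right) + 4\right) + 1032 = \left(\frac{49}{65} \left(-8\right) + 4\right) + 1032 = \left(- \frac{392}{65} + 4\right) + 1032 = - \frac{132}{65} + 1032 = \frac{66948}{65}$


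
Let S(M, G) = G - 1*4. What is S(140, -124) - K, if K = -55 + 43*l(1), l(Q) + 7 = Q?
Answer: 185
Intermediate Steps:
l(Q) = -7 + Q
S(M, G) = -4 + G (S(M, G) = G - 4 = -4 + G)
K = -313 (K = -55 + 43*(-7 + 1) = -55 + 43*(-6) = -55 - 258 = -313)
S(140, -124) - K = (-4 - 124) - 1*(-313) = -128 + 313 = 185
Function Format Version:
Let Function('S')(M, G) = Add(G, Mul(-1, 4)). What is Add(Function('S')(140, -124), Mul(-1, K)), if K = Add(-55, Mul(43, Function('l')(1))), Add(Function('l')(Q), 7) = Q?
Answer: 185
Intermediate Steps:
Function('l')(Q) = Add(-7, Q)
Function('S')(M, G) = Add(-4, G) (Function('S')(M, G) = Add(G, -4) = Add(-4, G))
K = -313 (K = Add(-55, Mul(43, Add(-7, 1))) = Add(-55, Mul(43, -6)) = Add(-55, -258) = -313)
Add(Function('S')(140, -124), Mul(-1, K)) = Add(Add(-4, -124), Mul(-1, -313)) = Add(-128, 313) = 185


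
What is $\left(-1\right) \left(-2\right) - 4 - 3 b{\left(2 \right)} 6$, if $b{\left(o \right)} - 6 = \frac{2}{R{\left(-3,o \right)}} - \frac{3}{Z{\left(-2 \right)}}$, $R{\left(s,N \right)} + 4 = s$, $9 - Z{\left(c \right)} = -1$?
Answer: $\frac{13714}{35} \approx 391.83$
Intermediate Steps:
$Z{\left(c \right)} = 10$ ($Z{\left(c \right)} = 9 - -1 = 9 + 1 = 10$)
$R{\left(s,N \right)} = -4 + s$
$b{\left(o \right)} = \frac{379}{70}$ ($b{\left(o \right)} = 6 + \left(\frac{2}{-4 - 3} - \frac{3}{10}\right) = 6 + \left(\frac{2}{-7} - \frac{3}{10}\right) = 6 + \left(2 \left(- \frac{1}{7}\right) - \frac{3}{10}\right) = 6 - \frac{41}{70} = \frac{379}{70}$)
$\left(-1\right) \left(-2\right) - 4 - 3 b{\left(2 \right)} 6 = \left(-1\right) \left(-2\right) - 4 \left(-3\right) \frac{379}{70} \cdot 6 = 2 - 4 \left(\left(- \frac{1137}{70}\right) 6\right) = 2 - - \frac{13644}{35} = 2 + \frac{13644}{35} = \frac{13714}{35}$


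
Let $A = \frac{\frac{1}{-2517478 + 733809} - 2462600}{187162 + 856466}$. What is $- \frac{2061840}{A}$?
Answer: $\frac{426454241427600320}{488051475489} \approx 8.7379 \cdot 10^{5}$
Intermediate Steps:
$A = - \frac{1464154426467}{620495637044}$ ($A = \frac{\frac{1}{-1783669} - 2462600}{1043628} = \left(- \frac{1}{1783669} - 2462600\right) \frac{1}{1043628} = \left(- \frac{4392463279401}{1783669}\right) \frac{1}{1043628} = - \frac{1464154426467}{620495637044} \approx -2.3597$)
$- \frac{2061840}{A} = - \frac{2061840}{- \frac{1464154426467}{620495637044}} = \left(-2061840\right) \left(- \frac{620495637044}{1464154426467}\right) = \frac{426454241427600320}{488051475489}$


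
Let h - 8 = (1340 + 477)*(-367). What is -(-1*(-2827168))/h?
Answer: 2827168/666831 ≈ 4.2397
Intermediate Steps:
h = -666831 (h = 8 + (1340 + 477)*(-367) = 8 + 1817*(-367) = 8 - 666839 = -666831)
-(-1*(-2827168))/h = -(-1*(-2827168))/(-666831) = -2827168*(-1)/666831 = -1*(-2827168/666831) = 2827168/666831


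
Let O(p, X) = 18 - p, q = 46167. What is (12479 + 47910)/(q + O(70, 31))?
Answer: 60389/46115 ≈ 1.3095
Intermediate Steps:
(12479 + 47910)/(q + O(70, 31)) = (12479 + 47910)/(46167 + (18 - 1*70)) = 60389/(46167 + (18 - 70)) = 60389/(46167 - 52) = 60389/46115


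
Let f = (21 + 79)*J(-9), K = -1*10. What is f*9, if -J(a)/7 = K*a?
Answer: -567000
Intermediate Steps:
K = -10
J(a) = 70*a (J(a) = -(-70)*a = 70*a)
f = -63000 (f = (21 + 79)*(70*(-9)) = 100*(-630) = -63000)
f*9 = -63000*9 = -567000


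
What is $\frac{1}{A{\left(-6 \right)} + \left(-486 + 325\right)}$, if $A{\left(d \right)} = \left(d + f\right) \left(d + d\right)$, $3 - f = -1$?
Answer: $- \frac{1}{137} \approx -0.0072993$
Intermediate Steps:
$f = 4$ ($f = 3 - -1 = 3 + 1 = 4$)
$A{\left(d \right)} = 2 d \left(4 + d\right)$ ($A{\left(d \right)} = \left(d + 4\right) \left(d + d\right) = \left(4 + d\right) 2 d = 2 d \left(4 + d\right)$)
$\frac{1}{A{\left(-6 \right)} + \left(-486 + 325\right)} = \frac{1}{2 \left(-6\right) \left(4 - 6\right) + \left(-486 + 325\right)} = \frac{1}{2 \left(-6\right) \left(-2\right) - 161} = \frac{1}{24 - 161} = \frac{1}{-137} = - \frac{1}{137}$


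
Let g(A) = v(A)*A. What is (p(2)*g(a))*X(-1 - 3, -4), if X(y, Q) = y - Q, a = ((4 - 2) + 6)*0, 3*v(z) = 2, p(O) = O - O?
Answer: 0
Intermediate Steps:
p(O) = 0
v(z) = ⅔ (v(z) = (⅓)*2 = ⅔)
a = 0 (a = (2 + 6)*0 = 8*0 = 0)
g(A) = 2*A/3
(p(2)*g(a))*X(-1 - 3, -4) = (0*((⅔)*0))*((-1 - 3) - 1*(-4)) = (0*0)*(-4 + 4) = 0*0 = 0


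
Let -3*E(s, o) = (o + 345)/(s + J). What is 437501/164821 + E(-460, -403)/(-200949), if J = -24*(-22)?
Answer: 8967364841989/3378302743158 ≈ 2.6544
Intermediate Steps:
J = 528
E(s, o) = -(345 + o)/(3*(528 + s)) (E(s, o) = -(o + 345)/(3*(s + 528)) = -(345 + o)/(3*(528 + s)))
437501/164821 + E(-460, -403)/(-200949) = 437501/164821 + ((-345 - 1*(-403))/(3*(528 - 460)))/(-200949) = 437501*(1/164821) + ((1/3)*(-345 + 403)/68)*(-1/200949) = 437501/164821 + ((1/3)*(1/68)*58)*(-1/200949) = 437501/164821 + (29/102)*(-1/200949) = 437501/164821 - 29/20496798 = 8967364841989/3378302743158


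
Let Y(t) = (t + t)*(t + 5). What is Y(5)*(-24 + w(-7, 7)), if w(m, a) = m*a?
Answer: -7300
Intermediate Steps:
w(m, a) = a*m
Y(t) = 2*t*(5 + t) (Y(t) = (2*t)*(5 + t) = 2*t*(5 + t))
Y(5)*(-24 + w(-7, 7)) = (2*5*(5 + 5))*(-24 + 7*(-7)) = (2*5*10)*(-24 - 49) = 100*(-73) = -7300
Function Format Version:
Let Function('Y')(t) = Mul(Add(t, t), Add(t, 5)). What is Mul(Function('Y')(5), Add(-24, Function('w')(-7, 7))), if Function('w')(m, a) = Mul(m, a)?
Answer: -7300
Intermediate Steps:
Function('w')(m, a) = Mul(a, m)
Function('Y')(t) = Mul(2, t, Add(5, t)) (Function('Y')(t) = Mul(Mul(2, t), Add(5, t)) = Mul(2, t, Add(5, t)))
Mul(Function('Y')(5), Add(-24, Function('w')(-7, 7))) = Mul(Mul(2, 5, Add(5, 5)), Add(-24, Mul(7, -7))) = Mul(Mul(2, 5, 10), Add(-24, -49)) = Mul(100, -73) = -7300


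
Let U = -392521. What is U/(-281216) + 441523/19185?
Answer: 131693847353/5395128960 ≈ 24.410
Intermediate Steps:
U/(-281216) + 441523/19185 = -392521/(-281216) + 441523/19185 = -392521*(-1/281216) + 441523*(1/19185) = 392521/281216 + 441523/19185 = 131693847353/5395128960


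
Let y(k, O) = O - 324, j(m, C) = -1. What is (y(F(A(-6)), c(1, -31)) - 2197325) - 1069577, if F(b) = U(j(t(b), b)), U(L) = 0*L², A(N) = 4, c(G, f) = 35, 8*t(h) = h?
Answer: -3267191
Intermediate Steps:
t(h) = h/8
U(L) = 0
F(b) = 0
y(k, O) = -324 + O
(y(F(A(-6)), c(1, -31)) - 2197325) - 1069577 = ((-324 + 35) - 2197325) - 1069577 = (-289 - 2197325) - 1069577 = -2197614 - 1069577 = -3267191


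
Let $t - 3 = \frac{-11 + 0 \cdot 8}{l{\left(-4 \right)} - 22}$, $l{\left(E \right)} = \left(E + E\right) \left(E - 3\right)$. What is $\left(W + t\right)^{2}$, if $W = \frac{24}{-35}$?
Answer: $\frac{5612161}{1416100} \approx 3.9631$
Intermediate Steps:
$l{\left(E \right)} = 2 E \left(-3 + E\right)$
$t = \frac{91}{34}$ ($t = 3 + \frac{-11 + 0 \cdot 8}{2 \left(-4\right) \left(-3 - 4\right) - 22} = 3 + \frac{-11 + 0}{2 \left(-4\right) \left(-7\right) - 22} = 3 - \frac{11}{56 - 22} = 3 - \frac{11}{34} = \frac{91}{34} \approx 2.6765$)
$W = - \frac{24}{35}$ ($W = 24 \left(- \frac{1}{35}\right) = - \frac{24}{35} \approx -0.68571$)
$\left(W + t\right)^{2} = \left(- \frac{24}{35} + \frac{91}{34}\right)^{2} = \left(\frac{2369}{1190}\right)^{2} = \frac{5612161}{1416100}$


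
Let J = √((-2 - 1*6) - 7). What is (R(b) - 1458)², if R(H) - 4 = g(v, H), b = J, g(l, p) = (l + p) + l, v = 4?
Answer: (1446 - I*√15)² ≈ 2.0909e+6 - 1.12e+4*I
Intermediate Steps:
J = I*√15 (J = √((-2 - 6) - 7) = √(-8 - 7) = √(-15) = I*√15 ≈ 3.873*I)
g(l, p) = p + 2*l
b = I*√15 ≈ 3.873*I
R(H) = 12 + H (R(H) = 4 + (H + 2*4) = 4 + (H + 8) = 4 + (8 + H) = 12 + H)
(R(b) - 1458)² = ((12 + I*√15) - 1458)² = (-1446 + I*√15)²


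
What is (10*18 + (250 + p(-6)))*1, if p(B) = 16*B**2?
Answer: 1006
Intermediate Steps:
(10*18 + (250 + p(-6)))*1 = (10*18 + (250 + 16*(-6)**2))*1 = (180 + (250 + 16*36))*1 = (180 + (250 + 576))*1 = (180 + 826)*1 = 1006*1 = 1006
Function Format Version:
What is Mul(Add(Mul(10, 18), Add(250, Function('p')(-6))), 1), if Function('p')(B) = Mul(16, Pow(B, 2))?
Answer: 1006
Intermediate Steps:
Mul(Add(Mul(10, 18), Add(250, Function('p')(-6))), 1) = Mul(Add(Mul(10, 18), Add(250, Mul(16, Pow(-6, 2)))), 1) = Mul(Add(180, Add(250, Mul(16, 36))), 1) = Mul(Add(180, Add(250, 576)), 1) = Mul(Add(180, 826), 1) = Mul(1006, 1) = 1006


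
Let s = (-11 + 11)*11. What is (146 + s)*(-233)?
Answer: -34018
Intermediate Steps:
s = 0 (s = 0*11 = 0)
(146 + s)*(-233) = (146 + 0)*(-233) = 146*(-233) = -34018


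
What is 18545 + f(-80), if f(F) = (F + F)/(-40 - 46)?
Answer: 797515/43 ≈ 18547.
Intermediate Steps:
f(F) = -F/43 (f(F) = (2*F)/(-86) = (2*F)*(-1/86) = -F/43)
18545 + f(-80) = 18545 - 1/43*(-80) = 18545 + 80/43 = 797515/43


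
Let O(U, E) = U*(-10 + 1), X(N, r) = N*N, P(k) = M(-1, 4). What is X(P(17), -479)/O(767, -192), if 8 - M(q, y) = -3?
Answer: -121/6903 ≈ -0.017529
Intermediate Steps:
M(q, y) = 11 (M(q, y) = 8 - 1*(-3) = 8 + 3 = 11)
P(k) = 11
X(N, r) = N**2
O(U, E) = -9*U (O(U, E) = U*(-9) = -9*U)
X(P(17), -479)/O(767, -192) = 11**2/((-9*767)) = 121/(-6903) = 121*(-1/6903) = -121/6903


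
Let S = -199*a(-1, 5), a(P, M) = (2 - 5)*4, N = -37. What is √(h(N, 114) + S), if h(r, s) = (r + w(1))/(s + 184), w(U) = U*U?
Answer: √53013306/149 ≈ 48.866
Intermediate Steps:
w(U) = U²
a(P, M) = -12 (a(P, M) = -3*4 = -12)
h(r, s) = (1 + r)/(184 + s) (h(r, s) = (r + 1²)/(s + 184) = (r + 1)/(184 + s) = (1 + r)/(184 + s))
S = 2388 (S = -199*(-12) = 2388)
√(h(N, 114) + S) = √((1 - 37)/(184 + 114) + 2388) = √(-36/298 + 2388) = √((1/298)*(-36) + 2388) = √(-18/149 + 2388) = √(355794/149) = √53013306/149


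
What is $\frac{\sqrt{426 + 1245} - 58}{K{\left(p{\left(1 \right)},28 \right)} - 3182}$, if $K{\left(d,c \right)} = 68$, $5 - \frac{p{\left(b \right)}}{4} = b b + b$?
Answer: $\frac{29}{1557} - \frac{\sqrt{1671}}{3114} \approx 0.0054984$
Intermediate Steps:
$p{\left(b \right)} = 20 - 4 b - 4 b^{2}$ ($p{\left(b \right)} = 20 - 4 \left(b b + b\right) = 20 - 4 \left(b^{2} + b\right) = 20 - 4 \left(b + b^{2}\right) = 20 - \left(4 b + 4 b^{2}\right) = 20 - 4 b - 4 b^{2}$)
$\frac{\sqrt{426 + 1245} - 58}{K{\left(p{\left(1 \right)},28 \right)} - 3182} = \frac{\sqrt{426 + 1245} - 58}{68 - 3182} = \frac{\sqrt{1671} - 58}{-3114} = \left(-58 + \sqrt{1671}\right) \left(- \frac{1}{3114}\right) = \frac{29}{1557} - \frac{\sqrt{1671}}{3114}$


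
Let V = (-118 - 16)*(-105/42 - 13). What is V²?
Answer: 4313929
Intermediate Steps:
V = 2077 (V = -134*(-105*1/42 - 13) = -134*(-5/2 - 13) = -134*(-31/2) = 2077)
V² = 2077² = 4313929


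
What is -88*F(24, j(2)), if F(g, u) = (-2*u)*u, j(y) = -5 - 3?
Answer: 11264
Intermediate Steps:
j(y) = -8
F(g, u) = -2*u**2
-88*F(24, j(2)) = -(-176)*(-8)**2 = -(-176)*64 = -88*(-128) = 11264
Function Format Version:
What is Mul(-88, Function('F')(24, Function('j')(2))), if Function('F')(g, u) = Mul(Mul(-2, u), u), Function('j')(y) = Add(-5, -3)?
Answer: 11264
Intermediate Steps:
Function('j')(y) = -8
Function('F')(g, u) = Mul(-2, Pow(u, 2))
Mul(-88, Function('F')(24, Function('j')(2))) = Mul(-88, Mul(-2, Pow(-8, 2))) = Mul(-88, Mul(-2, 64)) = Mul(-88, -128) = 11264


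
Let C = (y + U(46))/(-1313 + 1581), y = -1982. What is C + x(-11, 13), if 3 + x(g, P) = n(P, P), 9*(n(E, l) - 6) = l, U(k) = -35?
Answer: -7433/2412 ≈ -3.0817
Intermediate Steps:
n(E, l) = 6 + l/9
x(g, P) = 3 + P/9 (x(g, P) = -3 + (6 + P/9) = 3 + P/9)
C = -2017/268 (C = (-1982 - 35)/(-1313 + 1581) = -2017/268 ≈ -7.5261)
C + x(-11, 13) = -2017/268 + (3 + (⅑)*13) = -2017/268 + (3 + 13/9) = -2017/268 + 40/9 = -7433/2412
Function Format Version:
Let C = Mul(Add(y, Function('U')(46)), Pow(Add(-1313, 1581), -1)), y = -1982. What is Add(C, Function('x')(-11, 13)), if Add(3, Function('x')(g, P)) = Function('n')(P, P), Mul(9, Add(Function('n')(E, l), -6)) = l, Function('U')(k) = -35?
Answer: Rational(-7433, 2412) ≈ -3.0817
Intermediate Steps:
Function('n')(E, l) = Add(6, Mul(Rational(1, 9), l))
Function('x')(g, P) = Add(3, Mul(Rational(1, 9), P)) (Function('x')(g, P) = Add(-3, Add(6, Mul(Rational(1, 9), P))) = Add(3, Mul(Rational(1, 9), P)))
C = Rational(-2017, 268) (C = Mul(Add(-1982, -35), Pow(Add(-1313, 1581), -1)) = Mul(-2017, Pow(268, -1)) = Mul(-2017, Rational(1, 268)) = Rational(-2017, 268) ≈ -7.5261)
Add(C, Function('x')(-11, 13)) = Add(Rational(-2017, 268), Add(3, Mul(Rational(1, 9), 13))) = Add(Rational(-2017, 268), Add(3, Rational(13, 9))) = Add(Rational(-2017, 268), Rational(40, 9)) = Rational(-7433, 2412)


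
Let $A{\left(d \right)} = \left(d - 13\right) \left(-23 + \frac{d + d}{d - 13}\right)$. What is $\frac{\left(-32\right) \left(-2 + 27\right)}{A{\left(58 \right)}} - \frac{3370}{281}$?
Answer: $- \frac{2872230}{258239} \approx -11.122$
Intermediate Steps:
$A{\left(d \right)} = \left(-23 + \frac{2 d}{-13 + d}\right) \left(-13 + d\right)$ ($A{\left(d \right)} = \left(-13 + d\right) \left(-23 + \frac{2 d}{-13 + d}\right) = \left(-23 + \frac{2 d}{-13 + d}\right) \left(-13 + d\right)$)
$\frac{\left(-32\right) \left(-2 + 27\right)}{A{\left(58 \right)}} - \frac{3370}{281} = \frac{\left(-32\right) \left(-2 + 27\right)}{299 - 1218} - \frac{3370}{281} = \frac{\left(-32\right) 25}{299 - 1218} - \frac{3370}{281} = - \frac{800}{-919} - \frac{3370}{281} = \left(-800\right) \left(- \frac{1}{919}\right) - \frac{3370}{281} = \frac{800}{919} - \frac{3370}{281} = - \frac{2872230}{258239}$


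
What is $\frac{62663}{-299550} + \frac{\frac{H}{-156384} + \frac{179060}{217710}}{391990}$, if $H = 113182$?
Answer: $- \frac{154868318629872077}{740323008772927200} \approx -0.20919$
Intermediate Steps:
$\frac{62663}{-299550} + \frac{\frac{H}{-156384} + \frac{179060}{217710}}{391990} = \frac{62663}{-299550} + \frac{\frac{113182}{-156384} + \frac{179060}{217710}}{391990} = 62663 \left(- \frac{1}{299550}\right) + \left(113182 \left(- \frac{1}{156384}\right) + 179060 \cdot \frac{1}{217710}\right) \frac{1}{391990} = - \frac{62663}{299550} + \left(- \frac{56591}{78192} + \frac{17906}{21771}\right) \frac{1}{391990} = - \frac{62663}{299550} + \frac{18673699}{189146448} \cdot \frac{1}{391990} = - \frac{62663}{299550} + \frac{18673699}{74143516151520} = - \frac{154868318629872077}{740323008772927200}$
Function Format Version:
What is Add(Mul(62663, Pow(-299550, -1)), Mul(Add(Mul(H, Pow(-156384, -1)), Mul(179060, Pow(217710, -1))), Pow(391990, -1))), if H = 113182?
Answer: Rational(-154868318629872077, 740323008772927200) ≈ -0.20919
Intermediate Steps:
Add(Mul(62663, Pow(-299550, -1)), Mul(Add(Mul(H, Pow(-156384, -1)), Mul(179060, Pow(217710, -1))), Pow(391990, -1))) = Add(Mul(62663, Pow(-299550, -1)), Mul(Add(Mul(113182, Pow(-156384, -1)), Mul(179060, Pow(217710, -1))), Pow(391990, -1))) = Add(Mul(62663, Rational(-1, 299550)), Mul(Add(Mul(113182, Rational(-1, 156384)), Mul(179060, Rational(1, 217710))), Rational(1, 391990))) = Add(Rational(-62663, 299550), Mul(Add(Rational(-56591, 78192), Rational(17906, 21771)), Rational(1, 391990))) = Add(Rational(-62663, 299550), Mul(Rational(18673699, 189146448), Rational(1, 391990))) = Add(Rational(-62663, 299550), Rational(18673699, 74143516151520)) = Rational(-154868318629872077, 740323008772927200)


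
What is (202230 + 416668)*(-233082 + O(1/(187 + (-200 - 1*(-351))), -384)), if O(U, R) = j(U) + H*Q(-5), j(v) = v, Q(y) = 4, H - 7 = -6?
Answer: -24378504549987/169 ≈ -1.4425e+11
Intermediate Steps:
H = 1 (H = 7 - 6 = 1)
O(U, R) = 4 + U (O(U, R) = U + 1*4 = U + 4 = 4 + U)
(202230 + 416668)*(-233082 + O(1/(187 + (-200 - 1*(-351))), -384)) = (202230 + 416668)*(-233082 + (4 + 1/(187 + (-200 - 1*(-351))))) = 618898*(-233082 + (4 + 1/(187 + (-200 + 351)))) = 618898*(-233082 + (4 + 1/(187 + 151))) = 618898*(-233082 + (4 + 1/338)) = 618898*(-233082 + 1353/338) = 618898*(-78780363/338) = -24378504549987/169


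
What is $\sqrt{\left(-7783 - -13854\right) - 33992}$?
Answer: $i \sqrt{27921} \approx 167.1 i$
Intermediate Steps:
$\sqrt{\left(-7783 - -13854\right) - 33992} = \sqrt{\left(-7783 + 13854\right) - 33992} = \sqrt{6071 - 33992} = \sqrt{-27921} = i \sqrt{27921}$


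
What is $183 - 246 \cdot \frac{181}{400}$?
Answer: $\frac{14337}{200} \approx 71.685$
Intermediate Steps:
$183 - 246 \cdot \frac{181}{400} = 183 - 246 \cdot 181 \cdot \frac{1}{400} = 183 - \frac{22263}{200} = \frac{14337}{200}$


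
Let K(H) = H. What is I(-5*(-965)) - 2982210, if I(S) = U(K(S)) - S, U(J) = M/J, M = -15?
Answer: -2882488778/965 ≈ -2.9870e+6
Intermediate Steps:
U(J) = -15/J
I(S) = -S - 15/S (I(S) = -15/S - S = -S - 15/S)
I(-5*(-965)) - 2982210 = (-(-5)*(-965) - 15/((-5*(-965)))) - 2982210 = (-1*4825 - 15/4825) - 2982210 = (-4825 - 15*1/4825) - 2982210 = (-4825 - 3/965) - 2982210 = -4656128/965 - 2982210 = -2882488778/965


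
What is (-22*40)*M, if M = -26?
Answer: 22880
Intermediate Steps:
(-22*40)*M = -22*40*(-26) = -880*(-26) = 22880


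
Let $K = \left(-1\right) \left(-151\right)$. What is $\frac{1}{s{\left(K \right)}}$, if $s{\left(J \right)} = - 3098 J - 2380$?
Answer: $- \frac{1}{470178} \approx -2.1269 \cdot 10^{-6}$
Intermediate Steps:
$K = 151$
$s{\left(J \right)} = -2380 - 3098 J$
$\frac{1}{s{\left(K \right)}} = \frac{1}{-2380 - 467798} = \frac{1}{-470178} = - \frac{1}{470178}$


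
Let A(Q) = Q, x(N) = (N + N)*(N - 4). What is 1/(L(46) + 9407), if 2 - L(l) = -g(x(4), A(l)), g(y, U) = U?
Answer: 1/9455 ≈ 0.00010576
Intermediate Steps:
x(N) = 2*N*(-4 + N) (x(N) = (2*N)*(-4 + N) = 2*N*(-4 + N))
L(l) = 2 + l (L(l) = 2 - (-1)*l = 2 + l)
1/(L(46) + 9407) = 1/((2 + 46) + 9407) = 1/(48 + 9407) = 1/9455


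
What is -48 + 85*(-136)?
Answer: -11608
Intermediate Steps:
-48 + 85*(-136) = -48 - 11560 = -11608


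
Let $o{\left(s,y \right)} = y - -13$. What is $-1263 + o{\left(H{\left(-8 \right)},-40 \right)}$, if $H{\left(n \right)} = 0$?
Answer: $-1290$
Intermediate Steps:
$o{\left(s,y \right)} = 13 + y$ ($o{\left(s,y \right)} = y + 13 = 13 + y$)
$-1263 + o{\left(H{\left(-8 \right)},-40 \right)} = -1263 + \left(13 - 40\right) = -1263 - 27 = -1290$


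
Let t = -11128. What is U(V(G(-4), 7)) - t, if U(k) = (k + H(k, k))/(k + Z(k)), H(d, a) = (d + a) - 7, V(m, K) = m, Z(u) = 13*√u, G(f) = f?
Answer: 1925163/173 + 247*I/346 ≈ 11128.0 + 0.71387*I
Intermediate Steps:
H(d, a) = -7 + a + d (H(d, a) = (a + d) - 7 = -7 + a + d)
U(k) = (-7 + 3*k)/(k + 13*√k) (U(k) = (k + (-7 + k + k))/(k + 13*√k) = (k + (-7 + 2*k))/(k + 13*√k) = (-7 + 3*k)/(k + 13*√k))
U(V(G(-4), 7)) - t = (-7 + 3*(-4))/(-4 + 13*√(-4)) - 1*(-11128) = (-7 - 12)/(-4 + 13*(2*I)) + 11128 = -19/(-4 + 26*I) + 11128 = ((-4 - 26*I)/692)*(-19) + 11128 = -19*(-4 - 26*I)/692 + 11128 = 11128 - 19*(-4 - 26*I)/692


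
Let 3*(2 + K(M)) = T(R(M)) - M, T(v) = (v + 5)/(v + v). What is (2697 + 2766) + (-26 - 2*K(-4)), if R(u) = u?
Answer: 65261/12 ≈ 5438.4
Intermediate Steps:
T(v) = (5 + v)/(2*v) (T(v) = (5 + v)/((2*v)) = (5 + v)*(1/(2*v)) = (5 + v)/(2*v))
K(M) = -2 - M/3 + (5 + M)/(6*M) (K(M) = -2 + ((5 + M)/(2*M) - M)/3 = -2 + (-M + (5 + M)/(2*M))/3 = -2 + (-M/3 + (5 + M)/(6*M)) = -2 - M/3 + (5 + M)/(6*M))
(2697 + 2766) + (-26 - 2*K(-4)) = (2697 + 2766) + (-26 - 2*(-11/6 - ⅓*(-4) + (⅚)/(-4))) = 5463 + (-26 - 2*(-11/6 + 4/3 + (⅚)*(-¼))) = 5463 + (-26 - 2*(-11/6 + 4/3 - 5/24)) = 5463 + (-26 - 2*(-17/24)) = 5463 + (-26 + 17/12) = 5463 - 295/12 = 65261/12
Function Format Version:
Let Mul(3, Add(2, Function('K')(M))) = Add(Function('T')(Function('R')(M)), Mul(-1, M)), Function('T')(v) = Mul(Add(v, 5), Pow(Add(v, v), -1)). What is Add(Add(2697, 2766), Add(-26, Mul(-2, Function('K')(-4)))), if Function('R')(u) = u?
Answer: Rational(65261, 12) ≈ 5438.4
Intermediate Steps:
Function('T')(v) = Mul(Rational(1, 2), Pow(v, -1), Add(5, v)) (Function('T')(v) = Mul(Add(5, v), Pow(Mul(2, v), -1)) = Mul(Add(5, v), Mul(Rational(1, 2), Pow(v, -1))) = Mul(Rational(1, 2), Pow(v, -1), Add(5, v)))
Function('K')(M) = Add(-2, Mul(Rational(-1, 3), M), Mul(Rational(1, 6), Pow(M, -1), Add(5, M))) (Function('K')(M) = Add(-2, Mul(Rational(1, 3), Add(Mul(Rational(1, 2), Pow(M, -1), Add(5, M)), Mul(-1, M)))) = Add(-2, Mul(Rational(1, 3), Add(Mul(-1, M), Mul(Rational(1, 2), Pow(M, -1), Add(5, M))))) = Add(-2, Add(Mul(Rational(-1, 3), M), Mul(Rational(1, 6), Pow(M, -1), Add(5, M)))) = Add(-2, Mul(Rational(-1, 3), M), Mul(Rational(1, 6), Pow(M, -1), Add(5, M))))
Add(Add(2697, 2766), Add(-26, Mul(-2, Function('K')(-4)))) = Add(Add(2697, 2766), Add(-26, Mul(-2, Add(Rational(-11, 6), Mul(Rational(-1, 3), -4), Mul(Rational(5, 6), Pow(-4, -1)))))) = Add(5463, Add(-26, Mul(-2, Add(Rational(-11, 6), Rational(4, 3), Mul(Rational(5, 6), Rational(-1, 4)))))) = Add(5463, Add(-26, Mul(-2, Add(Rational(-11, 6), Rational(4, 3), Rational(-5, 24))))) = Add(5463, Add(-26, Mul(-2, Rational(-17, 24)))) = Add(5463, Add(-26, Rational(17, 12))) = Add(5463, Rational(-295, 12)) = Rational(65261, 12)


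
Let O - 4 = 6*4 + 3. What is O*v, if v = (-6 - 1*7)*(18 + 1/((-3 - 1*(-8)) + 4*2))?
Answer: -7285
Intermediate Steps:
O = 31 (O = 4 + (6*4 + 3) = 4 + (24 + 3) = 4 + 27 = 31)
v = -235 (v = (-6 - 7)*(18 + 1/((-3 + 8) + 8)) = -13*(18 + 1/(5 + 8)) = -13*(18 + 1/13) = -13*235/13 = -235)
O*v = 31*(-235) = -7285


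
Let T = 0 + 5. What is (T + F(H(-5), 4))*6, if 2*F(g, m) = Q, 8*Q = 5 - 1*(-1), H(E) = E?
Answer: 129/4 ≈ 32.250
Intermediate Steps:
T = 5
Q = ¾ (Q = (5 - 1*(-1))/8 = (5 + 1)/8 = (⅛)*6 = ¾ ≈ 0.75000)
F(g, m) = 3/8 (F(g, m) = (½)*(¾) = 3/8)
(T + F(H(-5), 4))*6 = (5 + 3/8)*6 = (43/8)*6 = 129/4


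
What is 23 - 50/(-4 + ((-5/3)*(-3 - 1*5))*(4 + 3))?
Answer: 3007/134 ≈ 22.440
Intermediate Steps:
23 - 50/(-4 + ((-5/3)*(-3 - 1*5))*(4 + 3)) = 23 - 50/(-4 + ((-5*⅓)*(-3 - 5))*7) = 23 - 50/(-4 - 5/3*(-8)*7) = 23 - 50/(-4 + (40/3)*7) = 23 - 50/(-4 + 280/3) = 23 - 50/(268/3) = 23 + (3/268)*(-50) = 23 - 75/134 = 3007/134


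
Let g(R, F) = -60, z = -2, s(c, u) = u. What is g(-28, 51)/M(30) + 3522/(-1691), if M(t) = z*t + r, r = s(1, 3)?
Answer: -1742/1691 ≈ -1.0302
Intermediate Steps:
r = 3
M(t) = 3 - 2*t (M(t) = -2*t + 3 = 3 - 2*t)
g(-28, 51)/M(30) + 3522/(-1691) = -60/(3 - 2*30) + 3522/(-1691) = -60/(3 - 60) + 3522*(-1/1691) = -60/(-57) - 3522/1691 = -60*(-1/57) - 3522/1691 = 20/19 - 3522/1691 = -1742/1691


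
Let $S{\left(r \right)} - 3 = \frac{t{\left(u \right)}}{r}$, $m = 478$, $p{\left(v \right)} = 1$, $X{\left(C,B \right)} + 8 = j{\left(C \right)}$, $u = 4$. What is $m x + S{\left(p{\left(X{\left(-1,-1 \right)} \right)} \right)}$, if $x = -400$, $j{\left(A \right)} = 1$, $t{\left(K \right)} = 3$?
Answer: $-191194$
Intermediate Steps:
$X{\left(C,B \right)} = -7$ ($X{\left(C,B \right)} = -8 + 1 = -7$)
$S{\left(r \right)} = 3 + \frac{3}{r}$
$m x + S{\left(p{\left(X{\left(-1,-1 \right)} \right)} \right)} = 478 \left(-400\right) + \left(3 + \frac{3}{1}\right) = -191200 + \left(3 + 3 \cdot 1\right) = -191200 + \left(3 + 3\right) = -191200 + 6 = -191194$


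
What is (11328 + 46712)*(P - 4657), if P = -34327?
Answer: -2262631360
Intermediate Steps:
(11328 + 46712)*(P - 4657) = (11328 + 46712)*(-34327 - 4657) = 58040*(-38984) = -2262631360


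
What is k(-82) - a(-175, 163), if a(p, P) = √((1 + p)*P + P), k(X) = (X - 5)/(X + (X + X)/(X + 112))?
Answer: 1305/1312 - I*√28199 ≈ 0.99466 - 167.93*I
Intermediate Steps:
k(X) = (-5 + X)/(X + 2*X/(112 + X)) (k(X) = (-5 + X)/(X + (2*X)/(112 + X)) = (-5 + X)/(X + 2*X/(112 + X)))
a(p, P) = √(P + P*(1 + p)) (a(p, P) = √(P*(1 + p) + P) = √(P + P*(1 + p)))
k(-82) - a(-175, 163) = (-560 + (-82)² + 107*(-82))/((-82)*(114 - 82)) - √(163*(2 - 175)) = -1/82*(-560 + 6724 - 8774)/32 - √(163*(-173)) = -1/82*1/32*(-2610) - √(-28199) = 1305/1312 - I*√28199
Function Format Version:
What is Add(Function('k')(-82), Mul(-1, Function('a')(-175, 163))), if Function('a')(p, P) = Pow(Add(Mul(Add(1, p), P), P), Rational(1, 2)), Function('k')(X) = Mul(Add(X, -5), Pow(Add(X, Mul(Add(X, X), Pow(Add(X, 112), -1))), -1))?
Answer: Add(Rational(1305, 1312), Mul(-1, I, Pow(28199, Rational(1, 2)))) ≈ Add(0.99466, Mul(-167.93, I))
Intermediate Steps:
Function('k')(X) = Mul(Pow(Add(X, Mul(2, X, Pow(Add(112, X), -1))), -1), Add(-5, X)) (Function('k')(X) = Mul(Add(-5, X), Pow(Add(X, Mul(Mul(2, X), Pow(Add(112, X), -1))), -1)) = Mul(Add(-5, X), Pow(Add(X, Mul(2, X, Pow(Add(112, X), -1))), -1)) = Mul(Pow(Add(X, Mul(2, X, Pow(Add(112, X), -1))), -1), Add(-5, X)))
Function('a')(p, P) = Pow(Add(P, Mul(P, Add(1, p))), Rational(1, 2)) (Function('a')(p, P) = Pow(Add(Mul(P, Add(1, p)), P), Rational(1, 2)) = Pow(Add(P, Mul(P, Add(1, p))), Rational(1, 2)))
Add(Function('k')(-82), Mul(-1, Function('a')(-175, 163))) = Add(Mul(Pow(-82, -1), Pow(Add(114, -82), -1), Add(-560, Pow(-82, 2), Mul(107, -82))), Mul(-1, Pow(Mul(163, Add(2, -175)), Rational(1, 2)))) = Add(Mul(Rational(-1, 82), Pow(32, -1), Add(-560, 6724, -8774)), Mul(-1, Pow(Mul(163, -173), Rational(1, 2)))) = Add(Mul(Rational(-1, 82), Rational(1, 32), -2610), Mul(-1, Pow(-28199, Rational(1, 2)))) = Add(Rational(1305, 1312), Mul(-1, Mul(I, Pow(28199, Rational(1, 2))))) = Add(Rational(1305, 1312), Mul(-1, I, Pow(28199, Rational(1, 2))))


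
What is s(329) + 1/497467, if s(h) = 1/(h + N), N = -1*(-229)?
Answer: 498025/277586586 ≈ 0.0017941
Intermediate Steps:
N = 229
s(h) = 1/(229 + h) (s(h) = 1/(h + 229) = 1/(229 + h))
s(329) + 1/497467 = 1/(229 + 329) + 1/497467 = 1/558 + 1/497467 = 498025/277586586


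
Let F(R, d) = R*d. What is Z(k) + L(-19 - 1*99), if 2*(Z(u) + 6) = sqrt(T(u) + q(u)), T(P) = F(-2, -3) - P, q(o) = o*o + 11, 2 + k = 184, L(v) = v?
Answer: -124 + sqrt(32959)/2 ≈ -33.227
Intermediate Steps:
k = 182 (k = -2 + 184 = 182)
q(o) = 11 + o**2 (q(o) = o**2 + 11 = 11 + o**2)
T(P) = 6 - P (T(P) = -2*(-3) - P = 6 - P)
Z(u) = -6 + sqrt(17 + u**2 - u)/2 (Z(u) = -6 + sqrt((6 - u) + (11 + u**2))/2 = -6 + sqrt(17 + u**2 - u)/2)
Z(k) + L(-19 - 1*99) = (-6 + sqrt(17 + 182**2 - 1*182)/2) + (-19 - 1*99) = (-6 + sqrt(17 + 33124 - 182)/2) + (-19 - 99) = (-6 + sqrt(32959)/2) - 118 = -124 + sqrt(32959)/2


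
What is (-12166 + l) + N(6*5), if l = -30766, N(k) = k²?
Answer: -42032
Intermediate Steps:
(-12166 + l) + N(6*5) = (-12166 - 30766) + (6*5)² = -42932 + 30² = -42932 + 900 = -42032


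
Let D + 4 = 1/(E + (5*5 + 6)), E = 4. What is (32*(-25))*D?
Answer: 22240/7 ≈ 3177.1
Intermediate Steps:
D = -139/35 (D = -4 + 1/(4 + (5*5 + 6)) = -4 + 1/(4 + (25 + 6)) = -4 + 1/(4 + 31) = -4 + 1/35 = -139/35 ≈ -3.9714)
(32*(-25))*D = (32*(-25))*(-139/35) = -800*(-139/35) = 22240/7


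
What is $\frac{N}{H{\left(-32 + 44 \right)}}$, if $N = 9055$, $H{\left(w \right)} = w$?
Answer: $\frac{9055}{12} \approx 754.58$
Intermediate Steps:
$\frac{N}{H{\left(-32 + 44 \right)}} = \frac{9055}{-32 + 44} = \frac{9055}{12}$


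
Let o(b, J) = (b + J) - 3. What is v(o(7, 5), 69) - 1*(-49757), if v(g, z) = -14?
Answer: 49743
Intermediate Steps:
o(b, J) = -3 + J + b (o(b, J) = (J + b) - 3 = -3 + J + b)
v(o(7, 5), 69) - 1*(-49757) = -14 - 1*(-49757) = -14 + 49757 = 49743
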